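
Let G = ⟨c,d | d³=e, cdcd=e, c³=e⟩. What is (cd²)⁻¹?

The order of (cd²) is 3 (smallest k with (cd²)ᵏ = e), so (cd²)⁻¹ = (cd²)² = dc².
Check: (cd²) · (dc²) → (cd²) · d = c;   c · c² = e, giving e as required.

Answer: dc²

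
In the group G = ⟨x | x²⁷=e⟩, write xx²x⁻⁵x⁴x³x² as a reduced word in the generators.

Multiply left to right, reducing at each step:
  x · x² = x³
  (x³) · x⁻⁵ = x²⁵
  (x²⁵) · x⁴ = x²
  (x²) · x³ = x⁵
  (x⁵) · x² = x⁷

Answer: x⁷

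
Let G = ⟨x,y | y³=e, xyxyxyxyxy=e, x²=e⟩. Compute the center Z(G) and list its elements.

An element z ∈ Z(G) iff z commutes with every generator.
For example e is central: e·x = x = x·e; e·y = y = y·e.
Whereas x ∉ Z(G) since x·y = xy ≠ yx = y·x.
Checking each of the 60 elements this way gives Z(G) = {e}, of order 1.

Answer: {e}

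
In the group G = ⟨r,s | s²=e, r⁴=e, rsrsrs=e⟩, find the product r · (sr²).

Compute r · (sr²) by multiplying left to right and reducing via the relations at each step:
  r · s = rs
  (rs) · r² = rsr²

Answer: rsr²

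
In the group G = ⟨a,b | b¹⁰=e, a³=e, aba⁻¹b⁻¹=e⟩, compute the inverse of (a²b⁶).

The order of (a²b⁶) is 15 (smallest k with (a²b⁶)ᵏ = e), so (a²b⁶)⁻¹ = (a²b⁶)¹⁴ = ab⁴.
Check: (a²b⁶) · (ab⁴) → (a²b⁶) · a = b⁶;   (b⁶) · b⁴ = e, giving e as required.

Answer: ab⁴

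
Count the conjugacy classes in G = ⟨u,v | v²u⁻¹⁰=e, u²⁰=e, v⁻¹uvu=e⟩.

The conjugacy classes (representative and size) are:
  [e] (size 1), [u] (size 2), [u²] (size 2), [u³] (size 2), [u⁴] (size 2), [u⁵] (size 2), [u¹⁴] (size 2), [u⁷] (size 2), [u⁸] (size 2), [u¹¹] (size 2), [u¹⁰] (size 1), [u²v⁻¹] (size 10), [u⁹v] (size 10).
Class equation: 1 + 2 + 2 + 2 + 2 + 2 + 2 + 2 + 2 + 2 + 1 + 10 + 10 = 40 = |G|. So G has 13 conjugacy classes.

Answer: 13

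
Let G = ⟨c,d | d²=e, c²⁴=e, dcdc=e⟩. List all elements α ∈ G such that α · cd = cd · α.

⟨cd⟩ ⊆ C_G(cd) since powers of cd commute with cd; so |C_G(cd)| ≥ |⟨cd⟩| = 2.
By orbit–stabilizer, |C_G(cd)| = |G| / |conj. class of cd| = 48 / 12 = 4.
The 4 elements commuting with cd are {e, c¹², cd, c¹³d}.

Answer: {e, c¹², cd, c¹³d}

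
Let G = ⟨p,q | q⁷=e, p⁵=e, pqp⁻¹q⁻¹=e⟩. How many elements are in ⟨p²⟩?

|⟨p²⟩| equals the order of p². Compute successive powers until reaching e:
  (p²)¹ = p², (p²)² = p⁴, (p²)³ = p, (p²)⁴ = p³, (p²)⁵ = e.
The smallest positive k with (p²)ᵏ = e is 5, so |⟨p²⟩| = 5.

Answer: 5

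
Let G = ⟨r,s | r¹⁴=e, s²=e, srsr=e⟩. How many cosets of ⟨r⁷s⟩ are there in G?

First find ord(r⁷s) by computing successive powers:
  (r⁷s)¹ = r⁷s, (r⁷s)² = e.
So |⟨r⁷s⟩| = ord(r⁷s) = 2. With |G| = 28, by Lagrange [G : ⟨r⁷s⟩] = 28/2 = 14.

Answer: 14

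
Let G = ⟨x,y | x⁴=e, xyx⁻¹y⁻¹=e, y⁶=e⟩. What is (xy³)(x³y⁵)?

Compute (xy³) · (x³y⁵) by multiplying left to right and reducing via the relations at each step:
  (xy³) · x³ = y³
  (y³) · y⁵ = y²

Answer: y²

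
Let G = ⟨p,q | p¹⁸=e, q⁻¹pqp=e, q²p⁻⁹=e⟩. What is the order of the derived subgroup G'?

G' = [G, G] is generated by all commutators. The generator-pair commutators are: [p, q] = p².
The subgroup they normally generate is {e, p², p⁴, p⁶, p⁸, p¹⁰, p¹², p¹⁴, p¹⁶}, of order 9.
Check: |G/G'| = 36/9 = 4 is the order of the abelianisation.

Answer: 9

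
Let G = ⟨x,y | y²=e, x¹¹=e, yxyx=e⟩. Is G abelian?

x·y = xy but y·x = x¹⁰y, so x·y ≠ y·x and G is not abelian.

Answer: No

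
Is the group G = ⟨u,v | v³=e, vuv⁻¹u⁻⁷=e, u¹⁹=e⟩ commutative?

u·v = uv but v·u = u⁷v, so u·v ≠ v·u and G is not abelian.

Answer: No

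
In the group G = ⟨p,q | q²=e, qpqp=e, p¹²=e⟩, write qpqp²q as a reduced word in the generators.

Multiply left to right, reducing at each step:
  q · p = p¹¹q
  (p¹¹q) · q = p¹¹
  (p¹¹) · p² = p
  p · q = pq

Answer: pq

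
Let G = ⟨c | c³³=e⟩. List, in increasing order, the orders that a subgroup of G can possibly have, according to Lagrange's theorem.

|G| = 33 = 3 · 11. By Lagrange's theorem the order of any subgroup divides 33; the divisors of 33 are 1, 3, 11, 33.

Answer: 1, 3, 11, 33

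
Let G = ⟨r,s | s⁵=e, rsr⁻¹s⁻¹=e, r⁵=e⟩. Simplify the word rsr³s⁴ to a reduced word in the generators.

Multiply left to right, reducing at each step:
  r · s = rs
  (rs) · r³ = r⁴s
  (r⁴s) · s⁴ = r⁴

Answer: r⁴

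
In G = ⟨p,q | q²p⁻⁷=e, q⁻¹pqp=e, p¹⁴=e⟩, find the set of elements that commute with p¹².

⟨p¹²⟩ ⊆ C_G(p¹²) since powers of p¹² commute with p¹²; so |C_G(p¹²)| ≥ |⟨p¹²⟩| = 7.
By orbit–stabilizer, |C_G(p¹²)| = |G| / |conj. class of p¹²| = 28 / 2 = 14.
The 14 elements commuting with p¹² are {e, p, p², p³, p⁴, p⁵, p⁶, p⁷, p⁸, p⁹, p¹⁰, p¹¹, p¹², p¹³}.

Answer: {e, p, p², p³, p⁴, p⁵, p⁶, p⁷, p⁸, p⁹, p¹⁰, p¹¹, p¹², p¹³}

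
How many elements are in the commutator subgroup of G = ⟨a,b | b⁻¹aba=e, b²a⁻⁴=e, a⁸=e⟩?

G' = [G, G] is generated by all commutators. The generator-pair commutators are: [a, b] = a².
The subgroup they normally generate is {e, a², a⁴, a⁶}, of order 4.
Check: |G/G'| = 16/4 = 4 is the order of the abelianisation.

Answer: 4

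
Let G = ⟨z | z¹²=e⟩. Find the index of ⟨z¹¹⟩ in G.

First find ord(z¹¹) by computing successive powers:
  (z¹¹)¹ = z¹¹, (z¹¹)² = z¹⁰, (z¹¹)³ = z⁹, (z¹¹)⁴ = z⁸, (z¹¹)⁵ = z⁷, (z¹¹)⁶ = z⁶, (z¹¹)⁷ = z⁵, (z¹¹)⁸ = z⁴, (z¹¹)⁹ = z³, (z¹¹)¹⁰ = z², (z¹¹)¹¹ = z, (z¹¹)¹² = e.
So |⟨z¹¹⟩| = ord(z¹¹) = 12. With |G| = 12, by Lagrange [G : ⟨z¹¹⟩] = 12/12 = 1.

Answer: 1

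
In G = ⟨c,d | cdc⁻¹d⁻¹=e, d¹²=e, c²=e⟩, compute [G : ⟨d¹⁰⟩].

First find ord(d¹⁰) by computing successive powers:
  (d¹⁰)¹ = d¹⁰, (d¹⁰)² = d⁸, (d¹⁰)³ = d⁶, (d¹⁰)⁴ = d⁴, (d¹⁰)⁵ = d², (d¹⁰)⁶ = e.
So |⟨d¹⁰⟩| = ord(d¹⁰) = 6. With |G| = 24, by Lagrange [G : ⟨d¹⁰⟩] = 24/6 = 4.

Answer: 4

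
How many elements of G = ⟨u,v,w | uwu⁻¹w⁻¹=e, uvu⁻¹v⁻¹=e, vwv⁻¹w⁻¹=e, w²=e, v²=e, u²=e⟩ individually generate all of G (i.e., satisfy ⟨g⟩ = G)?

⟨g⟩ = G would require ord(g) = |G| = 8, but the maximum element order in G is 2 < 8. So G is not cyclic and no single element generates it: the count is 0.

Answer: 0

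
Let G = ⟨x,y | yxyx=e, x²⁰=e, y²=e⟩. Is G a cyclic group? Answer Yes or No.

Every cyclic group is abelian. But x·y = xy while y·x = x¹⁹y, so x·y ≠ y·x and G is not abelian. Hence G is not cyclic.

Answer: No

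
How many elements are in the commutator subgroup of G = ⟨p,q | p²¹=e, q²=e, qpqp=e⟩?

G' = [G, G] is generated by all commutators. The generator-pair commutators are: [p, q] = p².
The subgroup they normally generate is {e, p, p², p³, p⁴, p⁵, p⁶, p⁷, p⁸, p⁹, p¹⁰, p¹¹, p¹², p¹³, p¹⁴, p¹⁵, p¹⁶, p¹⁷, p¹⁸, p¹⁹, p²⁰}, of order 21.
Check: |G/G'| = 42/21 = 2 is the order of the abelianisation.

Answer: 21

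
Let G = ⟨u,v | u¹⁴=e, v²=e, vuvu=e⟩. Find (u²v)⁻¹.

The order of (u²v) is 2 (smallest k with (u²v)ᵏ = e), so (u²v)⁻¹ = (u²v)¹ = u²v.
Check: (u²v) · (u²v) → (u²v) · u² = v;   v · v = e, giving e as required.

Answer: u²v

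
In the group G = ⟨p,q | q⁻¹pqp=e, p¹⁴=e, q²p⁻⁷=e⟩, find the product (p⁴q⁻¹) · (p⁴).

Compute (p⁴q⁻¹) · (p⁴) by multiplying left to right and reducing via the relations at each step:
  (p⁴q⁻¹) · p⁴ = q⁻¹

Answer: q⁻¹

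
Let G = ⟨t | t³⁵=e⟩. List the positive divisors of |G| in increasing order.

|G| = 35 = 5 · 7. By Lagrange's theorem the order of any subgroup divides 35; the divisors of 35 are 1, 5, 7, 35.

Answer: 1, 5, 7, 35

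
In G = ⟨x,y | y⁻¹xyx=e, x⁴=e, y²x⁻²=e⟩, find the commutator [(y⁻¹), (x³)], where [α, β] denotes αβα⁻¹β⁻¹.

[(y⁻¹), (x³)] = (y⁻¹)·(x³)·(y⁻¹)⁻¹·(x³)⁻¹.
  (y⁻¹) · (x³) = xy⁻¹
  (xy⁻¹) · y = x
  x · x = x²

Answer: x²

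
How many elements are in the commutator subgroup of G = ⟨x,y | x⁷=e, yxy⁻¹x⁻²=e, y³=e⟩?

G' = [G, G] is generated by all commutators. The generator-pair commutators are: [x, y] = x⁶.
The subgroup they normally generate is {e, x, x², x³, x⁴, x⁵, x⁶}, of order 7.
Check: |G/G'| = 21/7 = 3 is the order of the abelianisation.

Answer: 7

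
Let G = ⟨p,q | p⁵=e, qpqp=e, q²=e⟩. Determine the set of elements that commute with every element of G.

An element z ∈ Z(G) iff z commutes with every generator.
For example e is central: e·p = p = p·e; e·q = q = q·e.
Whereas p ∉ Z(G) since p·q = pq ≠ p⁴q = q·p.
Checking each of the 10 elements this way gives Z(G) = {e}, of order 1.

Answer: {e}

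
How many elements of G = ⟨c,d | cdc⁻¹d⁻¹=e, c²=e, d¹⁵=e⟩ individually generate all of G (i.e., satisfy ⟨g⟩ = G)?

G is cyclic of order 30. An element generates G iff its order is 30, and a cyclic group of order 30 has exactly φ(30) = 8 such elements.

Answer: 8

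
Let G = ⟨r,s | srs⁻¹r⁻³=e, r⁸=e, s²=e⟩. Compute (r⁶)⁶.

Compute successive powers of (r⁶), reducing at each step:
  (r⁶)²: (r⁶) · r⁶ = r⁴
  (r⁶)³: (r⁴) · r⁶ = r²
  (r⁶)⁴: (r²) · r⁶ = e
  (r⁶)⁵: e · r⁶ = r⁶
  (r⁶)⁶: (r⁶) · r⁶ = r⁴

Answer: r⁴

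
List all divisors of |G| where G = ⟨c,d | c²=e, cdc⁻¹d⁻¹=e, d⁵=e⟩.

|G| = 10 = 2 · 5. By Lagrange's theorem the order of any subgroup divides 10; the divisors of 10 are 1, 2, 5, 10.

Answer: 1, 2, 5, 10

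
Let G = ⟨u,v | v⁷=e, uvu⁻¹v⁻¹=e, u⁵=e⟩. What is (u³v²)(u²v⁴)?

Compute (u³v²) · (u²v⁴) by multiplying left to right and reducing via the relations at each step:
  (u³v²) · u² = v²
  (v²) · v⁴ = v⁶

Answer: v⁶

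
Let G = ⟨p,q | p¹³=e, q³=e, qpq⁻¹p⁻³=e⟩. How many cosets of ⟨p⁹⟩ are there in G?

First find ord(p⁹) by computing successive powers:
  (p⁹)¹ = p⁹, (p⁹)² = p⁵, (p⁹)³ = p, (p⁹)⁴ = p¹⁰, (p⁹)⁵ = p⁶, (p⁹)⁶ = p², (p⁹)⁷ = p¹¹, (p⁹)⁸ = p⁷, (p⁹)⁹ = p³, (p⁹)¹⁰ = p¹², (p⁹)¹¹ = p⁸, (p⁹)¹² = p⁴, (p⁹)¹³ = e.
So |⟨p⁹⟩| = ord(p⁹) = 13. With |G| = 39, by Lagrange [G : ⟨p⁹⟩] = 39/13 = 3.

Answer: 3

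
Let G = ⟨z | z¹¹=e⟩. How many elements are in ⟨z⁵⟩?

|⟨z⁵⟩| equals the order of z⁵. Compute successive powers until reaching e:
  (z⁵)¹ = z⁵, (z⁵)² = z¹⁰, (z⁵)³ = z⁴, (z⁵)⁴ = z⁹, (z⁵)⁵ = z³, (z⁵)⁶ = z⁸, (z⁵)⁷ = z², (z⁵)⁸ = z⁷, (z⁵)⁹ = z, (z⁵)¹⁰ = z⁶, (z⁵)¹¹ = e.
The smallest positive k with (z⁵)ᵏ = e is 11, so |⟨z⁵⟩| = 11.

Answer: 11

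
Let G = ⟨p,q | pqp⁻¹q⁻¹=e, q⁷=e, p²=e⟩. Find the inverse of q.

The order of q is 7 (smallest k with qᵏ = e), so q⁻¹ = q⁶ = q⁶.
Check: q · (q⁶) → q · q⁶ = e, giving e as required.

Answer: q⁶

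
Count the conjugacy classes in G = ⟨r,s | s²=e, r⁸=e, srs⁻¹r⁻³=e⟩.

The conjugacy classes (representative and size) are:
  [e] (size 1), [r³] (size 2), [r²] (size 2), [r⁴] (size 1), [r⁵] (size 2), [r⁴s] (size 4), [rs] (size 4).
Class equation: 1 + 2 + 2 + 1 + 2 + 4 + 4 = 16 = |G|. So G has 7 conjugacy classes.

Answer: 7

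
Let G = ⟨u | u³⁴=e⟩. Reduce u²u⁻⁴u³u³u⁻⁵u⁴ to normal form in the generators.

Multiply left to right, reducing at each step:
  (u²) · u⁻⁴ = u³²
  (u³²) · u³ = u
  u · u³ = u⁴
  (u⁴) · u⁻⁵ = u³³
  (u³³) · u⁴ = u³

Answer: u³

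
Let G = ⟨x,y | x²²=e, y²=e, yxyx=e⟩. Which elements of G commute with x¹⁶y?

⟨x¹⁶y⟩ ⊆ C_G(x¹⁶y) since powers of x¹⁶y commute with x¹⁶y; so |C_G(x¹⁶y)| ≥ |⟨x¹⁶y⟩| = 2.
By orbit–stabilizer, |C_G(x¹⁶y)| = |G| / |conj. class of x¹⁶y| = 44 / 11 = 4.
The 4 elements commuting with x¹⁶y are {e, x¹¹, x⁵y, x¹⁶y}.

Answer: {e, x¹¹, x⁵y, x¹⁶y}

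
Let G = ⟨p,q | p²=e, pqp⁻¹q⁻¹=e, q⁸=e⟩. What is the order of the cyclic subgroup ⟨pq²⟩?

|⟨pq²⟩| equals the order of pq². Compute successive powers until reaching e:
  (pq²)¹ = pq², (pq²)² = q⁴, (pq²)³ = pq⁶, (pq²)⁴ = e.
The smallest positive k with (pq²)ᵏ = e is 4, so |⟨pq²⟩| = 4.

Answer: 4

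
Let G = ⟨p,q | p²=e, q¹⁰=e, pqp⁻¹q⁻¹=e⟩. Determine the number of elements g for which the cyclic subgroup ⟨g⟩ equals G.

⟨g⟩ = G would require ord(g) = |G| = 20, but the maximum element order in G is 10 < 20. So G is not cyclic and no single element generates it: the count is 0.

Answer: 0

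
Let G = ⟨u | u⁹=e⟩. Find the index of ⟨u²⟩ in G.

First find ord(u²) by computing successive powers:
  (u²)¹ = u², (u²)² = u⁴, (u²)³ = u⁶, (u²)⁴ = u⁸, (u²)⁵ = u, (u²)⁶ = u³, (u²)⁷ = u⁵, (u²)⁸ = u⁷, (u²)⁹ = e.
So |⟨u²⟩| = ord(u²) = 9. With |G| = 9, by Lagrange [G : ⟨u²⟩] = 9/9 = 1.

Answer: 1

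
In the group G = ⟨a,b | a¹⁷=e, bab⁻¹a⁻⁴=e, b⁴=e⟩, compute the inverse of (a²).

The order of (a²) is 17 (smallest k with (a²)ᵏ = e), so (a²)⁻¹ = (a²)¹⁶ = a¹⁵.
Check: (a²) · (a¹⁵) → (a²) · a¹⁵ = e, giving e as required.

Answer: a¹⁵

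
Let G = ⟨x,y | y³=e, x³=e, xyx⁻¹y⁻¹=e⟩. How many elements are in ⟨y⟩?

|⟨y⟩| equals the order of y. Compute successive powers until reaching e:
  y¹ = y, y² = y², y³ = e.
The smallest positive k with yᵏ = e is 3, so |⟨y⟩| = 3.

Answer: 3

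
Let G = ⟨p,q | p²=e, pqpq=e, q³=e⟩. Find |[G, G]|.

G' = [G, G] is generated by all commutators. The generator-pair commutators are: [p, q] = q.
The subgroup they normally generate is {e, q, q²}, of order 3.
Check: |G/G'| = 6/3 = 2 is the order of the abelianisation.

Answer: 3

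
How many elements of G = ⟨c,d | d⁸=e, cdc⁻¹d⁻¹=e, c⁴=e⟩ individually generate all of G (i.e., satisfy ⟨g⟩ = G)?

⟨g⟩ = G would require ord(g) = |G| = 32, but the maximum element order in G is 8 < 32. So G is not cyclic and no single element generates it: the count is 0.

Answer: 0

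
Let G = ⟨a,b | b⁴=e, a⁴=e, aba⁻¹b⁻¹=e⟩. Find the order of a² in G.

Compute successive powers until reaching e:
  (a²)¹ = a², (a²)² = e.
The smallest positive k with (a²)ᵏ = e is 2.

Answer: 2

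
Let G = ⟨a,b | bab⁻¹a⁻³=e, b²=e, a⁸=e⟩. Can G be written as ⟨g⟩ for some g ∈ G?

Every cyclic group is abelian. But a·b = ab while b·a = a³b, so a·b ≠ b·a and G is not abelian. Hence G is not cyclic.

Answer: No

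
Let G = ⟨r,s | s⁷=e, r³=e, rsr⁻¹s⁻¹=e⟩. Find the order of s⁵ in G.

Compute successive powers until reaching e:
  (s⁵)¹ = s⁵, (s⁵)² = s³, (s⁵)³ = s, (s⁵)⁴ = s⁶, (s⁵)⁵ = s⁴, (s⁵)⁶ = s², (s⁵)⁷ = e.
The smallest positive k with (s⁵)ᵏ = e is 7.

Answer: 7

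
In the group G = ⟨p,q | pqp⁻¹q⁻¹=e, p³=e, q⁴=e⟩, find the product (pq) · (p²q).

Compute (pq) · (p²q) by multiplying left to right and reducing via the relations at each step:
  (pq) · p² = q
  q · q = q²

Answer: q²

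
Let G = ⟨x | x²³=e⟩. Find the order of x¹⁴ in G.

Compute successive powers until reaching e:
  (x¹⁴)¹ = x¹⁴, (x¹⁴)² = x⁵, (x¹⁴)³ = x¹⁹, (x¹⁴)⁴ = x¹⁰, (x¹⁴)⁵ = x, (x¹⁴)⁶ = x¹⁵, (x¹⁴)⁷ = x⁶, (x¹⁴)⁸ = x²⁰, (x¹⁴)⁹ = x¹¹, (x¹⁴)¹⁰ = x², (x¹⁴)¹¹ = x¹⁶, (x¹⁴)¹² = x⁷, (x¹⁴)¹³ = x²¹, (x¹⁴)¹⁴ = x¹², (x¹⁴)¹⁵ = x³, (x¹⁴)¹⁶ = x¹⁷, (x¹⁴)¹⁷ = x⁸, (x¹⁴)¹⁸ = x²², (x¹⁴)¹⁹ = x¹³, (x¹⁴)²⁰ = x⁴, (x¹⁴)²¹ = x¹⁸, (x¹⁴)²² = x⁹, (x¹⁴)²³ = e.
The smallest positive k with (x¹⁴)ᵏ = e is 23.

Answer: 23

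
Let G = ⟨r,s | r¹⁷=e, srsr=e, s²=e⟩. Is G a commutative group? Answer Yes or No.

r·s = rs but s·r = r¹⁶s, so r·s ≠ s·r and G is not abelian.

Answer: No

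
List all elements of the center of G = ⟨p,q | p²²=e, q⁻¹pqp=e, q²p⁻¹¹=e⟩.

An element z ∈ Z(G) iff z commutes with every generator.
For example p¹¹ is central: (p¹¹)·p = p¹² = p·(p¹¹); (p¹¹)·q = q⁻¹ = q·(p¹¹).
Whereas p ∉ Z(G) since p·q = pq ≠ p¹⁰q⁻¹ = q·p.
Checking each of the 44 elements this way gives Z(G) = {e, p¹¹}, of order 2.

Answer: {e, p¹¹}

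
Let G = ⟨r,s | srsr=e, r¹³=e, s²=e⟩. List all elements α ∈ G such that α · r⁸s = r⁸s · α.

⟨r⁸s⟩ ⊆ C_G(r⁸s) since powers of r⁸s commute with r⁸s; so |C_G(r⁸s)| ≥ |⟨r⁸s⟩| = 2.
By orbit–stabilizer, |C_G(r⁸s)| = |G| / |conj. class of r⁸s| = 26 / 13 = 2.
The 2 elements commuting with r⁸s are {e, r⁸s}.

Answer: {e, r⁸s}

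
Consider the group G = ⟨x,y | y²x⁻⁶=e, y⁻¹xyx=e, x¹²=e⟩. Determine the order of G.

Enumerate words in the generators, reducing via the relations: the distinct elements are
  {e, x, y, xy, x², x³, x⁴, x⁵, x⁶, x⁷, x⁸, x⁹, x²y, x³y, x¹¹, x¹⁰, x⁴y, x⁵y, y⁻¹, xy⁻¹, x²y⁻¹, x³y⁻¹, x⁴y⁻¹, x⁵y⁻¹}.
No further products give new elements, so |G| = 24.

Answer: 24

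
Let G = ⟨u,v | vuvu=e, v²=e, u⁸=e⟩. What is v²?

Compute successive powers of v, reducing at each step:
  v²: v · v = e

Answer: e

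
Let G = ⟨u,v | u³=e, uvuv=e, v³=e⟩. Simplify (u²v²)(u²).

Compute (u²v²) · (u²) by multiplying left to right and reducing via the relations at each step:
  (u²v²) · u² = v

Answer: v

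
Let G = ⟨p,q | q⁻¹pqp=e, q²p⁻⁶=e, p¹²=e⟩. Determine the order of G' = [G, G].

G' = [G, G] is generated by all commutators. The generator-pair commutators are: [p, q] = p².
The subgroup they normally generate is {e, p², p⁴, p⁶, p⁸, p¹⁰}, of order 6.
Check: |G/G'| = 24/6 = 4 is the order of the abelianisation.

Answer: 6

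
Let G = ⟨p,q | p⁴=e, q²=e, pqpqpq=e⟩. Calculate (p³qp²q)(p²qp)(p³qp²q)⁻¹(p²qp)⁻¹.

[(p³qp²q), (p²qp)] = (p³qp²q)·(p²qp)·(p³qp²q)⁻¹·(p²qp)⁻¹.
  (p³qp²q) · (p²qp) = pqp³
  (pqp³) · (p³qp²q) = p³qp²
  (p³qp²) · (p³qp²) = p²qp

Answer: p²qp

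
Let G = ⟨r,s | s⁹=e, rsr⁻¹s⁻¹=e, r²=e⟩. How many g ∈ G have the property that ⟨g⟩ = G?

G is cyclic of order 18. An element generates G iff its order is 18, and a cyclic group of order 18 has exactly φ(18) = 6 such elements.

Answer: 6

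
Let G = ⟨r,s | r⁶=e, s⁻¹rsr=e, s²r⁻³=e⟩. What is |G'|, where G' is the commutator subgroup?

G' = [G, G] is generated by all commutators. The generator-pair commutators are: [r, s] = r².
The subgroup they normally generate is {e, r², r⁴}, of order 3.
Check: |G/G'| = 12/3 = 4 is the order of the abelianisation.

Answer: 3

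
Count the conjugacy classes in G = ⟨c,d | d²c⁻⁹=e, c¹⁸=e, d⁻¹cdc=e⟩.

The conjugacy classes (representative and size) are:
  [e] (size 1), [c¹⁷] (size 2), [c¹⁶] (size 2), [c³] (size 2), [c¹⁴] (size 2), [c¹³] (size 2), [c¹²] (size 2), [c¹¹] (size 2), [c¹⁰] (size 2), [c⁹] (size 1), [c⁸d] (size 9), [cd] (size 9).
Class equation: 1 + 2 + 2 + 2 + 2 + 2 + 2 + 2 + 2 + 1 + 9 + 9 = 36 = |G|. So G has 12 conjugacy classes.

Answer: 12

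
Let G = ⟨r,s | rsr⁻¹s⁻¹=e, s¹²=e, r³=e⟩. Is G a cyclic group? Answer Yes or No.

|G| = 36, but the maximum element order in G is 12 < 36. No single element generates all of G, so G is not cyclic.

Answer: No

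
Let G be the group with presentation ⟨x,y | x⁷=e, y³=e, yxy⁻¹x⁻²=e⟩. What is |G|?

Enumerate words in the generators, reducing via the relations: the distinct elements are
  {e, x, y, xy, x², x³, x⁴, x⁵, x⁶, y², xy², x²y, x³y, x⁴y, x⁵y, x⁶y, x²y², x³y², x⁴y², x⁵y², x⁶y²}.
No further products give new elements, so |G| = 21.

Answer: 21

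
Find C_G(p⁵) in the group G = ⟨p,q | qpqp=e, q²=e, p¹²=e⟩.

⟨p⁵⟩ ⊆ C_G(p⁵) since powers of p⁵ commute with p⁵; so |C_G(p⁵)| ≥ |⟨p⁵⟩| = 12.
By orbit–stabilizer, |C_G(p⁵)| = |G| / |conj. class of p⁵| = 24 / 2 = 12.
The 12 elements commuting with p⁵ are {e, p, p², p³, p⁴, p⁵, p⁶, p⁷, p⁸, p⁹, p¹⁰, p¹¹}.

Answer: {e, p, p², p³, p⁴, p⁵, p⁶, p⁷, p⁸, p⁹, p¹⁰, p¹¹}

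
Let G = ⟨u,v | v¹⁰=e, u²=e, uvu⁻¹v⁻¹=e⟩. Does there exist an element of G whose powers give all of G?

|G| = 20, but the maximum element order in G is 10 < 20. No single element generates all of G, so G is not cyclic.

Answer: No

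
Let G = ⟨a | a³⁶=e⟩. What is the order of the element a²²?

Compute successive powers until reaching e:
  (a²²)¹ = a²², (a²²)² = a⁸, (a²²)³ = a³⁰, (a²²)⁴ = a¹⁶, (a²²)⁵ = a², (a²²)⁶ = a²⁴, (a²²)⁷ = a¹⁰, (a²²)⁸ = a³², (a²²)⁹ = a¹⁸, (a²²)¹⁰ = a⁴, (a²²)¹¹ = a²⁶, (a²²)¹² = a¹², (a²²)¹³ = a³⁴, (a²²)¹⁴ = a²⁰, (a²²)¹⁵ = a⁶, (a²²)¹⁶ = a²⁸, (a²²)¹⁷ = a¹⁴, (a²²)¹⁸ = e.
The smallest positive k with (a²²)ᵏ = e is 18.

Answer: 18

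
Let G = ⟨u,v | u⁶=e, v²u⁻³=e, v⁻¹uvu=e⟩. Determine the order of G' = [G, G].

G' = [G, G] is generated by all commutators. The generator-pair commutators are: [u, v] = u².
The subgroup they normally generate is {e, u², u⁴}, of order 3.
Check: |G/G'| = 12/3 = 4 is the order of the abelianisation.

Answer: 3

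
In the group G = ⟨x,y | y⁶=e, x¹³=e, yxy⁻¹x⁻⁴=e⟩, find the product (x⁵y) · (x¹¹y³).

Compute (x⁵y) · (x¹¹y³) by multiplying left to right and reducing via the relations at each step:
  (x⁵y) · x¹¹ = x¹⁰y
  (x¹⁰y) · y³ = x¹⁰y⁴

Answer: x¹⁰y⁴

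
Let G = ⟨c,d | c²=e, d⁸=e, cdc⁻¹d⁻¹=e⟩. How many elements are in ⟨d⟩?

|⟨d⟩| equals the order of d. Compute successive powers until reaching e:
  d¹ = d, d² = d², d³ = d³, d⁴ = d⁴, d⁵ = d⁵, d⁶ = d⁶, d⁷ = d⁷, d⁸ = e.
The smallest positive k with dᵏ = e is 8, so |⟨d⟩| = 8.

Answer: 8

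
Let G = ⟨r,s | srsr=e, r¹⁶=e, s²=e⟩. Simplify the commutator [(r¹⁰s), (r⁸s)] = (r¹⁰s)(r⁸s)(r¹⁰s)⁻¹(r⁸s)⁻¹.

[(r¹⁰s), (r⁸s)] = (r¹⁰s)·(r⁸s)·(r¹⁰s)⁻¹·(r⁸s)⁻¹.
  (r¹⁰s) · (r⁸s) = r²
  (r²) · (r¹⁰s) = r¹²s
  (r¹²s) · (r⁸s) = r⁴

Answer: r⁴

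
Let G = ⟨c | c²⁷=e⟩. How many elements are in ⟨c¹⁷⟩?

|⟨c¹⁷⟩| equals the order of c¹⁷. Compute successive powers until reaching e:
  (c¹⁷)¹ = c¹⁷, (c¹⁷)² = c⁷, (c¹⁷)³ = c²⁴, (c¹⁷)⁴ = c¹⁴, (c¹⁷)⁵ = c⁴, (c¹⁷)⁶ = c²¹, (c¹⁷)⁷ = c¹¹, (c¹⁷)⁸ = c, (c¹⁷)⁹ = c¹⁸, (c¹⁷)¹⁰ = c⁸, (c¹⁷)¹¹ = c²⁵, (c¹⁷)¹² = c¹⁵, (c¹⁷)¹³ = c⁵, (c¹⁷)¹⁴ = c²², (c¹⁷)¹⁵ = c¹², (c¹⁷)¹⁶ = c², (c¹⁷)¹⁷ = c¹⁹, (c¹⁷)¹⁸ = c⁹, (c¹⁷)¹⁹ = c²⁶, (c¹⁷)²⁰ = c¹⁶, (c¹⁷)²¹ = c⁶, (c¹⁷)²² = c²³, (c¹⁷)²³ = c¹³, (c¹⁷)²⁴ = c³, (c¹⁷)²⁵ = c²⁰, (c¹⁷)²⁶ = c¹⁰, (c¹⁷)²⁷ = e.
The smallest positive k with (c¹⁷)ᵏ = e is 27, so |⟨c¹⁷⟩| = 27.

Answer: 27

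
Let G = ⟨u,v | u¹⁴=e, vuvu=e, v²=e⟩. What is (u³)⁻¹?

The order of (u³) is 14 (smallest k with (u³)ᵏ = e), so (u³)⁻¹ = (u³)¹³ = u¹¹.
Check: (u³) · (u¹¹) → (u³) · u¹¹ = e, giving e as required.

Answer: u¹¹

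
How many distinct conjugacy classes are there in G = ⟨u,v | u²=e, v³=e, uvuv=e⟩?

The conjugacy classes (representative and size) are:
  [e] (size 1), [uv²] (size 3), [v²] (size 2).
Class equation: 1 + 3 + 2 = 6 = |G|. So G has 3 conjugacy classes.

Answer: 3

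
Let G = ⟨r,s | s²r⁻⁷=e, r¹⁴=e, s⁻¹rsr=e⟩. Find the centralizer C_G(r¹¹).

⟨r¹¹⟩ ⊆ C_G(r¹¹) since powers of r¹¹ commute with r¹¹; so |C_G(r¹¹)| ≥ |⟨r¹¹⟩| = 14.
By orbit–stabilizer, |C_G(r¹¹)| = |G| / |conj. class of r¹¹| = 28 / 2 = 14.
The 14 elements commuting with r¹¹ are {e, r, r², r³, r⁴, r⁵, r⁶, r⁷, r⁸, r⁹, r¹⁰, r¹¹, r¹², r¹³}.

Answer: {e, r, r², r³, r⁴, r⁵, r⁶, r⁷, r⁸, r⁹, r¹⁰, r¹¹, r¹², r¹³}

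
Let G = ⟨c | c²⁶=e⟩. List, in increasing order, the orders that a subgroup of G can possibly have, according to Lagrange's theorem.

|G| = 26 = 2 · 13. By Lagrange's theorem the order of any subgroup divides 26; the divisors of 26 are 1, 2, 13, 26.

Answer: 1, 2, 13, 26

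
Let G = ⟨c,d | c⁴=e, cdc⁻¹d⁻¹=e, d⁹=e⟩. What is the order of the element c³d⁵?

Compute successive powers until reaching e:
  (c³d⁵)¹ = c³d⁵, (c³d⁵)² = c²d, (c³d⁵)³ = cd⁶, (c³d⁵)⁴ = d², (c³d⁵)⁵ = c³d⁷, (c³d⁵)⁶ = c²d³, (c³d⁵)⁷ = cd⁸, (c³d⁵)⁸ = d⁴, (c³d⁵)⁹ = c³, (c³d⁵)¹⁰ = c²d⁵, (c³d⁵)¹¹ = cd, (c³d⁵)¹² = d⁶, (c³d⁵)¹³ = c³d², (c³d⁵)¹⁴ = c²d⁷, (c³d⁵)¹⁵ = cd³, (c³d⁵)¹⁶ = d⁸, (c³d⁵)¹⁷ = c³d⁴, (c³d⁵)¹⁸ = c², (c³d⁵)¹⁹ = cd⁵, (c³d⁵)²⁰ = d, (c³d⁵)²¹ = c³d⁶, (c³d⁵)²² = c²d², (c³d⁵)²³ = cd⁷, (c³d⁵)²⁴ = d³, (c³d⁵)²⁵ = c³d⁸, (c³d⁵)²⁶ = c²d⁴, (c³d⁵)²⁷ = c, (c³d⁵)²⁸ = d⁵, (c³d⁵)²⁹ = c³d, (c³d⁵)³⁰ = c²d⁶, (c³d⁵)³¹ = cd², (c³d⁵)³² = d⁷, (c³d⁵)³³ = c³d³, (c³d⁵)³⁴ = c²d⁸, (c³d⁵)³⁵ = cd⁴, (c³d⁵)³⁶ = e.
The smallest positive k with (c³d⁵)ᵏ = e is 36.

Answer: 36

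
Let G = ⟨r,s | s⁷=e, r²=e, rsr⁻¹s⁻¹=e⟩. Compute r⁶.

Compute successive powers of r, reducing at each step:
  r²: r · r = e
  r³: e · r = r
  r⁴: r · r = e
  r⁵: e · r = r
  r⁶: r · r = e

Answer: e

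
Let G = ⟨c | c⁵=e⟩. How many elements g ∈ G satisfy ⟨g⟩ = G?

G is cyclic of order 5. An element generates G iff its order is 5, and a cyclic group of order 5 has exactly φ(5) = 4 such elements.

Answer: 4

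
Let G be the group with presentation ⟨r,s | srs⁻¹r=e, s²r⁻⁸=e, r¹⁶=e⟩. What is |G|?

Enumerate words in the generators, reducing via the relations: the distinct elements are
  {e, r, s, rs, r², r³, r⁴, r⁵, r⁶, r⁷, r⁸, r⁹, r²s, r³s, r¹², r¹³, r¹¹, r¹⁰, r¹⁴, r¹⁵, r⁴s, r⁵s, r⁶s, r⁷s, s⁻¹, rs⁻¹, r²s⁻¹, r³s⁻¹, r⁴s⁻¹, r⁵s⁻¹, r⁶s⁻¹, r⁷s⁻¹}.
No further products give new elements, so |G| = 32.

Answer: 32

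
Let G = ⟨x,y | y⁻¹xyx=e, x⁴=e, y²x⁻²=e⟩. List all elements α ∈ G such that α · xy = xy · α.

⟨xy⟩ ⊆ C_G(xy) since powers of xy commute with xy; so |C_G(xy)| ≥ |⟨xy⟩| = 4.
By orbit–stabilizer, |C_G(xy)| = |G| / |conj. class of xy| = 8 / 2 = 4.
The 4 elements commuting with xy are {e, x², xy, xy⁻¹}.

Answer: {e, x², xy, xy⁻¹}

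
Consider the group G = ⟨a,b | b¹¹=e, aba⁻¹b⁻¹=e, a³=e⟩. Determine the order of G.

Enumerate words in the generators, reducing via the relations: the distinct elements are
  {a, b, e, ab, a², b², b³, b⁴, b⁵, b⁶, b⁷, b⁸, b⁹, ab², ab³, ab⁴, ab⁵, ab⁶, ab⁷, ab⁸, ab⁹, a²b, b¹⁰, ab¹⁰, a²b², a²b³, a²b⁴, a²b⁵, a²b⁶, a²b⁷, a²b⁸, a²b⁹, a²b¹⁰}.
No further products give new elements, so |G| = 33.

Answer: 33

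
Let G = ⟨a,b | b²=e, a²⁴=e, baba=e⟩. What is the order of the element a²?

Compute successive powers until reaching e:
  (a²)¹ = a², (a²)² = a⁴, (a²)³ = a⁶, (a²)⁴ = a⁸, (a²)⁵ = a¹⁰, (a²)⁶ = a¹², (a²)⁷ = a¹⁴, (a²)⁸ = a¹⁶, (a²)⁹ = a¹⁸, (a²)¹⁰ = a²⁰, (a²)¹¹ = a²², (a²)¹² = e.
The smallest positive k with (a²)ᵏ = e is 12.

Answer: 12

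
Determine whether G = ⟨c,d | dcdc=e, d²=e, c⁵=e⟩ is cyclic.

Every cyclic group is abelian. But c·d = cd while d·c = c⁴d, so c·d ≠ d·c and G is not abelian. Hence G is not cyclic.

Answer: No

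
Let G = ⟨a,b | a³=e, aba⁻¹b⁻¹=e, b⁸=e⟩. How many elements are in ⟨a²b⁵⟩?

|⟨a²b⁵⟩| equals the order of a²b⁵. Compute successive powers until reaching e:
  (a²b⁵)¹ = a²b⁵, (a²b⁵)² = ab², (a²b⁵)³ = b⁷, (a²b⁵)⁴ = a²b⁴, (a²b⁵)⁵ = ab, (a²b⁵)⁶ = b⁶, (a²b⁵)⁷ = a²b³, (a²b⁵)⁸ = a, (a²b⁵)⁹ = b⁵, (a²b⁵)¹⁰ = a²b², (a²b⁵)¹¹ = ab⁷, (a²b⁵)¹² = b⁴, (a²b⁵)¹³ = a²b, (a²b⁵)¹⁴ = ab⁶, (a²b⁵)¹⁵ = b³, (a²b⁵)¹⁶ = a², (a²b⁵)¹⁷ = ab⁵, (a²b⁵)¹⁸ = b², (a²b⁵)¹⁹ = a²b⁷, (a²b⁵)²⁰ = ab⁴, (a²b⁵)²¹ = b, (a²b⁵)²² = a²b⁶, (a²b⁵)²³ = ab³, (a²b⁵)²⁴ = e.
The smallest positive k with (a²b⁵)ᵏ = e is 24, so |⟨a²b⁵⟩| = 24.

Answer: 24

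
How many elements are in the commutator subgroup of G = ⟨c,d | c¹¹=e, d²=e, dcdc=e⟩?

G' = [G, G] is generated by all commutators. The generator-pair commutators are: [c, d] = c².
The subgroup they normally generate is {e, c, c², c³, c⁴, c⁵, c⁶, c⁷, c⁸, c⁹, c¹⁰}, of order 11.
Check: |G/G'| = 22/11 = 2 is the order of the abelianisation.

Answer: 11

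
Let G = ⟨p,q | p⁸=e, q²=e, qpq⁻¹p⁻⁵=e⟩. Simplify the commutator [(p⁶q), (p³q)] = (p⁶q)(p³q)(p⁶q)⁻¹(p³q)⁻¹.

[(p⁶q), (p³q)] = (p⁶q)·(p³q)·(p⁶q)⁻¹·(p³q)⁻¹.
  (p⁶q) · (p³q) = p⁵
  (p⁵) · (p²q) = p⁷q
  (p⁷q) · (pq) = p⁴

Answer: p⁴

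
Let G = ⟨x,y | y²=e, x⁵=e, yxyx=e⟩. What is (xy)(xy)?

Compute (xy) · (xy) by multiplying left to right and reducing via the relations at each step:
  (xy) · x = y
  y · y = e

Answer: e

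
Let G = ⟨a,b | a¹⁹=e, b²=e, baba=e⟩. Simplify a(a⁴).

Compute a · (a⁴) by multiplying left to right and reducing via the relations at each step:
  a · a⁴ = a⁵

Answer: a⁵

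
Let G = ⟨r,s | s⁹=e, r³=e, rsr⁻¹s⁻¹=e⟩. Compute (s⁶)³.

Compute successive powers of (s⁶), reducing at each step:
  (s⁶)²: (s⁶) · s⁶ = s³
  (s⁶)³: (s³) · s⁶ = e

Answer: e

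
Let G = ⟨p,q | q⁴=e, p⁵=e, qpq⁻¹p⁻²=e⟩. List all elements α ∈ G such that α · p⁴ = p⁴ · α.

⟨p⁴⟩ ⊆ C_G(p⁴) since powers of p⁴ commute with p⁴; so |C_G(p⁴)| ≥ |⟨p⁴⟩| = 5.
By orbit–stabilizer, |C_G(p⁴)| = |G| / |conj. class of p⁴| = 20 / 4 = 5.
The 5 elements commuting with p⁴ are {e, p, p², p³, p⁴}.

Answer: {e, p, p², p³, p⁴}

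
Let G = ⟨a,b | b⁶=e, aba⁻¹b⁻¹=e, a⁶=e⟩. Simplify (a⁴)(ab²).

Compute (a⁴) · (ab²) by multiplying left to right and reducing via the relations at each step:
  (a⁴) · a = a⁵
  (a⁵) · b² = a⁵b²

Answer: a⁵b²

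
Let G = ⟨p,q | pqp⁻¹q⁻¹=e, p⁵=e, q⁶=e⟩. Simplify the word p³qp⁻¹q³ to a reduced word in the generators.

Multiply left to right, reducing at each step:
  (p³) · q = p³q
  (p³q) · p⁻¹ = p²q
  (p²q) · q³ = p²q⁴

Answer: p²q⁴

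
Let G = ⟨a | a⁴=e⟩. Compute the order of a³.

Compute successive powers until reaching e:
  (a³)¹ = a³, (a³)² = a², (a³)³ = a, (a³)⁴ = e.
The smallest positive k with (a³)ᵏ = e is 4.

Answer: 4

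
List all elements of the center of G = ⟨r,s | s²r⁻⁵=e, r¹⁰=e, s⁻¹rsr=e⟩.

An element z ∈ Z(G) iff z commutes with every generator.
For example r⁵ is central: (r⁵)·r = r⁶ = r·(r⁵); (r⁵)·s = s⁻¹ = s·(r⁵).
Whereas r ∉ Z(G) since r·s = rs ≠ r⁴s⁻¹ = s·r.
Checking each of the 20 elements this way gives Z(G) = {e, r⁵}, of order 2.

Answer: {e, r⁵}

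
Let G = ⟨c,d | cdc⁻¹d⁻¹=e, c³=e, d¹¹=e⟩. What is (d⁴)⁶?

Compute successive powers of (d⁴), reducing at each step:
  (d⁴)²: (d⁴) · d⁴ = d⁸
  (d⁴)³: (d⁸) · d⁴ = d
  (d⁴)⁴: d · d⁴ = d⁵
  (d⁴)⁵: (d⁵) · d⁴ = d⁹
  (d⁴)⁶: (d⁹) · d⁴ = d²

Answer: d²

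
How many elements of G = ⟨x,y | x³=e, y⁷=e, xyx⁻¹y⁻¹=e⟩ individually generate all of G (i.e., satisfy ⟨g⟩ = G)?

G is cyclic of order 21. An element generates G iff its order is 21, and a cyclic group of order 21 has exactly φ(21) = 12 such elements.

Answer: 12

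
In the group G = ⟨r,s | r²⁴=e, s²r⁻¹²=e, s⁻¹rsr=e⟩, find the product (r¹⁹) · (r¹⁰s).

Compute (r¹⁹) · (r¹⁰s) by multiplying left to right and reducing via the relations at each step:
  (r¹⁹) · r¹⁰ = r⁵
  (r⁵) · s = r⁵s

Answer: r⁵s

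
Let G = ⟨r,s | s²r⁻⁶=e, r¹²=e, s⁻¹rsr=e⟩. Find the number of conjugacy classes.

The conjugacy classes (representative and size) are:
  [e] (size 1), [r¹¹] (size 2), [r²] (size 2), [r⁹] (size 2), [r⁴] (size 2), [r⁵] (size 2), [r⁶] (size 1), [r²s] (size 6), [rs] (size 6).
Class equation: 1 + 2 + 2 + 2 + 2 + 2 + 1 + 6 + 6 = 24 = |G|. So G has 9 conjugacy classes.

Answer: 9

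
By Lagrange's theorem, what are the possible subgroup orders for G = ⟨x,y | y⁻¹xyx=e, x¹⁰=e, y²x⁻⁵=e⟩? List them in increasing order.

|G| = 20 = 2² · 5. By Lagrange's theorem the order of any subgroup divides 20; the divisors of 20 are 1, 2, 4, 5, 10, 20.

Answer: 1, 2, 4, 5, 10, 20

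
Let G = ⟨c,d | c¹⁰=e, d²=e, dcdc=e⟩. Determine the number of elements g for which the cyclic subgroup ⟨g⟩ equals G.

⟨g⟩ = G would require ord(g) = |G| = 20, but the maximum element order in G is 10 < 20. So G is not cyclic and no single element generates it: the count is 0.

Answer: 0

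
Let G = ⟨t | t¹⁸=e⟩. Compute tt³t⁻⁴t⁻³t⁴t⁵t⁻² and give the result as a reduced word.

Multiply left to right, reducing at each step:
  t · t³ = t⁴
  (t⁴) · t⁻⁴ = e
  e · t⁻³ = t¹⁵
  (t¹⁵) · t⁴ = t
  t · t⁵ = t⁶
  (t⁶) · t⁻² = t⁴

Answer: t⁴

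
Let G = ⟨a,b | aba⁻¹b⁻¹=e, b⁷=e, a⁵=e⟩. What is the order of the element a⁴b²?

Compute successive powers until reaching e:
  (a⁴b²)¹ = a⁴b², (a⁴b²)² = a³b⁴, (a⁴b²)³ = a²b⁶, (a⁴b²)⁴ = ab, (a⁴b²)⁵ = b³, (a⁴b²)⁶ = a⁴b⁵, (a⁴b²)⁷ = a³, (a⁴b²)⁸ = a²b², (a⁴b²)⁹ = ab⁴, (a⁴b²)¹⁰ = b⁶, (a⁴b²)¹¹ = a⁴b, (a⁴b²)¹² = a³b³, (a⁴b²)¹³ = a²b⁵, (a⁴b²)¹⁴ = a, (a⁴b²)¹⁵ = b², (a⁴b²)¹⁶ = a⁴b⁴, (a⁴b²)¹⁷ = a³b⁶, (a⁴b²)¹⁸ = a²b, (a⁴b²)¹⁹ = ab³, (a⁴b²)²⁰ = b⁵, (a⁴b²)²¹ = a⁴, (a⁴b²)²² = a³b², (a⁴b²)²³ = a²b⁴, (a⁴b²)²⁴ = ab⁶, (a⁴b²)²⁵ = b, (a⁴b²)²⁶ = a⁴b³, (a⁴b²)²⁷ = a³b⁵, (a⁴b²)²⁸ = a², (a⁴b²)²⁹ = ab², (a⁴b²)³⁰ = b⁴, (a⁴b²)³¹ = a⁴b⁶, (a⁴b²)³² = a³b, (a⁴b²)³³ = a²b³, (a⁴b²)³⁴ = ab⁵, (a⁴b²)³⁵ = e.
The smallest positive k with (a⁴b²)ᵏ = e is 35.

Answer: 35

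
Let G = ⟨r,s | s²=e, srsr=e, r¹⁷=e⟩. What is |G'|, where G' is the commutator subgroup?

G' = [G, G] is generated by all commutators. The generator-pair commutators are: [r, s] = r².
The subgroup they normally generate is {e, r, r², r³, r⁴, r⁵, r⁶, r⁷, r⁸, r⁹, r¹⁰, r¹¹, r¹², r¹³, r¹⁴, r¹⁵, r¹⁶}, of order 17.
Check: |G/G'| = 34/17 = 2 is the order of the abelianisation.

Answer: 17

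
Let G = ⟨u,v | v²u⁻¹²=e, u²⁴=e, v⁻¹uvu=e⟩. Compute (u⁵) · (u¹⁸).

Compute (u⁵) · (u¹⁸) by multiplying left to right and reducing via the relations at each step:
  (u⁵) · u¹⁸ = u²³

Answer: u²³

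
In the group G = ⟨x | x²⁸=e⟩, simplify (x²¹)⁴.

Compute successive powers of (x²¹), reducing at each step:
  (x²¹)²: (x²¹) · x²¹ = x¹⁴
  (x²¹)³: (x¹⁴) · x²¹ = x⁷
  (x²¹)⁴: (x⁷) · x²¹ = e

Answer: e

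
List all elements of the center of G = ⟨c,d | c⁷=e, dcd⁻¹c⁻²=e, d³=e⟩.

An element z ∈ Z(G) iff z commutes with every generator.
For example e is central: e·c = c = c·e; e·d = d = d·e.
Whereas c ∉ Z(G) since c·d = cd ≠ c²d = d·c.
Checking each of the 21 elements this way gives Z(G) = {e}, of order 1.

Answer: {e}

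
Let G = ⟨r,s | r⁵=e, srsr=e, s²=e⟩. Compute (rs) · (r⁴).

Compute (rs) · (r⁴) by multiplying left to right and reducing via the relations at each step:
  (rs) · r⁴ = r²s

Answer: r²s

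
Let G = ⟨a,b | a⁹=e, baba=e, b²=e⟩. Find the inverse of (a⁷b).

The order of (a⁷b) is 2 (smallest k with (a⁷b)ᵏ = e), so (a⁷b)⁻¹ = (a⁷b)¹ = a⁷b.
Check: (a⁷b) · (a⁷b) → (a⁷b) · a⁷ = b;   b · b = e, giving e as required.

Answer: a⁷b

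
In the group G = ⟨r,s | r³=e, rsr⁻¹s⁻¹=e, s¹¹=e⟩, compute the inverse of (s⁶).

The order of (s⁶) is 11 (smallest k with (s⁶)ᵏ = e), so (s⁶)⁻¹ = (s⁶)¹⁰ = s⁵.
Check: (s⁶) · (s⁵) → (s⁶) · s⁵ = e, giving e as required.

Answer: s⁵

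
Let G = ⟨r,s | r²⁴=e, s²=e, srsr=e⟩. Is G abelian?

r·s = rs but s·r = r²³s, so r·s ≠ s·r and G is not abelian.

Answer: No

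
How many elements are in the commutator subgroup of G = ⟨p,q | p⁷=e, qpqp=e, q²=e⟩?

G' = [G, G] is generated by all commutators. The generator-pair commutators are: [p, q] = p².
The subgroup they normally generate is {e, p, p², p³, p⁴, p⁵, p⁶}, of order 7.
Check: |G/G'| = 14/7 = 2 is the order of the abelianisation.

Answer: 7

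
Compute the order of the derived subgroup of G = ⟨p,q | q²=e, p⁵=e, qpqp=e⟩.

G' = [G, G] is generated by all commutators. The generator-pair commutators are: [p, q] = p².
The subgroup they normally generate is {e, p, p², p³, p⁴}, of order 5.
Check: |G/G'| = 10/5 = 2 is the order of the abelianisation.

Answer: 5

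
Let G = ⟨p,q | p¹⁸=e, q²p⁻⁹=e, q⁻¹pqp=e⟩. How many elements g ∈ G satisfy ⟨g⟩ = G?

⟨g⟩ = G would require ord(g) = |G| = 36, but the maximum element order in G is 18 < 36. So G is not cyclic and no single element generates it: the count is 0.

Answer: 0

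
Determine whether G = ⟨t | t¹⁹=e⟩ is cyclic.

|G| = 19. The element t has order 19 (its powers give 19 distinct elements), so ⟨t⟩ = G and G is cyclic.

Answer: Yes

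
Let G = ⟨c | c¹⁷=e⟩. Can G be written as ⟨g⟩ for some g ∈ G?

|G| = 17. The element c has order 17 (its powers give 17 distinct elements), so ⟨c⟩ = G and G is cyclic.

Answer: Yes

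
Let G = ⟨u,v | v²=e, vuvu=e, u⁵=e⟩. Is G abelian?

u·v = uv but v·u = u⁴v, so u·v ≠ v·u and G is not abelian.

Answer: No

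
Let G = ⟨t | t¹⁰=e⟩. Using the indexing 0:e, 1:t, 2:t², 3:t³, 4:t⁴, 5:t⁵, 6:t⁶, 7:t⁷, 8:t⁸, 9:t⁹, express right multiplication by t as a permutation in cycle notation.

(0 1 2 3 4 5 6 7 8 9)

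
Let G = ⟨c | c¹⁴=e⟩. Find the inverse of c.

The order of c is 14 (smallest k with cᵏ = e), so c⁻¹ = c¹³ = c¹³.
Check: c · (c¹³) → c · c¹³ = e, giving e as required.

Answer: c¹³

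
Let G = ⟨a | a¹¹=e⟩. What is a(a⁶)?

Compute a · (a⁶) by multiplying left to right and reducing via the relations at each step:
  a · a⁶ = a⁷

Answer: a⁷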